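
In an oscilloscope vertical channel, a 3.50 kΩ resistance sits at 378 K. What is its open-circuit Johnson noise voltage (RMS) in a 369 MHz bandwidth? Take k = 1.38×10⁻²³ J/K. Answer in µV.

164 µV

V_n = √(4kTRB)
4kTRB = 4 × 1.38×10⁻²³ × 378 × 3.50×10³ × 3.69×10⁸ = 2.69×10⁻⁸ V²
V_n = √(2.69×10⁻⁸) = 1.64×10⁻⁴ V = 164 µV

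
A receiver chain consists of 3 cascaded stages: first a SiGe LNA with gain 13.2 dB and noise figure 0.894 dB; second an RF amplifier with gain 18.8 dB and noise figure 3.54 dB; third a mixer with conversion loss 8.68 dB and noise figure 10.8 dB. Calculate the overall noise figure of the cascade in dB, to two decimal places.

Convert to linear (a loss of L dB is a gain of −L dB): F_i = 10^(NF_i/10), G_i = 10^(G_i,dB/10)
  Stage 1: F_1 = 10^(0.894/10) = 1.229, G_1 = 10^(13.2/10) = 20.89
  Stage 2: F_2 = 10^(3.54/10) = 2.259, G_2 = 10^(18.8/10) = 75.86
  Stage 3: F_3 = 10^(10.8/10) = 12.02, G_3 = 10^(−8.68/10) = 0.1355
Friis cascade:
  F = 1.229 + (2.259 − 1)/20.89 + (12.02 − 1)/1585 = 1.296
NF = 10 log₁₀(1.296) = 1.13 dB

1.13 dB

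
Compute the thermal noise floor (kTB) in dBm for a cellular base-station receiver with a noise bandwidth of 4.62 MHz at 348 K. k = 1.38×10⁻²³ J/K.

P_n = kTB = 1.38×10⁻²³ × 348 × 4.62×10⁶ = 2.22×10⁻¹⁴ W
In dBm: 10 log₁₀(2.22×10⁻¹⁴ / 10⁻³) = −106.5 dBm

−106.5 dBm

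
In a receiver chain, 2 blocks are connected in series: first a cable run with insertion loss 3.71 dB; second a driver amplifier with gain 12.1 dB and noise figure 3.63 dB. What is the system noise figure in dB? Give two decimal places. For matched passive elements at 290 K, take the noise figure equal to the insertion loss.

7.34 dB

Convert to linear (a loss of L dB is a gain of −L dB): F_i = 10^(NF_i/10), G_i = 10^(G_i,dB/10)
  Stage 1: F_1 = 10^(3.71/10) = 2.350, G_1 = 10^(−3.71/10) = 0.4256
  Stage 2: F_2 = 10^(3.63/10) = 2.307, G_2 = 10^(12.1/10) = 16.22
Friis cascade:
  F = 2.350 + (2.307 − 1)/0.4256 = 5.420
NF = 10 log₁₀(5.420) = 7.34 dB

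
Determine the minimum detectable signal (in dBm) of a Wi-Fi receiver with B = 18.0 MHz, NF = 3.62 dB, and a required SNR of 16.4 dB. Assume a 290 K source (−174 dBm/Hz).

−81.4 dBm

Sensitivity = −174 + 10 log₁₀(B) + NF + SNR_min
= −174 + 72.55 + 3.62 + 16.4
= −81.43 dBm → −81.4 dBm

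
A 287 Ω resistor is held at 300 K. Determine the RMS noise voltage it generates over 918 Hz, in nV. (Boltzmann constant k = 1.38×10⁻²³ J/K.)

V_n = √(4kTRB)
4kTRB = 4 × 1.38×10⁻²³ × 300 × 2.87×10² × 9.18×10² = 4.36×10⁻¹⁵ V²
V_n = √(4.36×10⁻¹⁵) = 6.61×10⁻⁸ V = 66.1 nV

66.1 nV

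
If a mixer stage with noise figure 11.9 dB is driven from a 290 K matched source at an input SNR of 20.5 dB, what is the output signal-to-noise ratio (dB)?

8.6 dB

By definition F = SNR_in/SNR_out, so in dB: SNR_out = SNR_in − NF
SNR_out = 20.5 − 11.9 = 8.6 dB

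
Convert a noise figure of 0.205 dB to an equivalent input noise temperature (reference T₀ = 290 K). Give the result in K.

14.0 K

F = 10^(0.205/10) = 1.04833
T_e = (F − 1)·T₀ = (1.04833 − 1) × 290 = 14.0 K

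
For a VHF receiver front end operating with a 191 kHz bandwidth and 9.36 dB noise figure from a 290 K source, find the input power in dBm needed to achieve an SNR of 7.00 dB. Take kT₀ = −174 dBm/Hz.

Sensitivity = −174 + 10 log₁₀(B) + NF + SNR_min
= −174 + 52.81 + 9.36 + 7.00
= −104.83 dBm → −104.8 dBm

−104.8 dBm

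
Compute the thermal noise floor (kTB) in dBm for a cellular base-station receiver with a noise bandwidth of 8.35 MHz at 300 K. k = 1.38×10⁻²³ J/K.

−104.6 dBm

P_n = kTB = 1.38×10⁻²³ × 300 × 8.35×10⁶ = 3.46×10⁻¹⁴ W
In dBm: 10 log₁₀(3.46×10⁻¹⁴ / 10⁻³) = −104.6 dBm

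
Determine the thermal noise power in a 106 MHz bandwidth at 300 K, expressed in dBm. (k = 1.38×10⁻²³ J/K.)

−93.6 dBm

P_n = kTB = 1.38×10⁻²³ × 300 × 1.06×10⁸ = 4.39×10⁻¹³ W
In dBm: 10 log₁₀(4.39×10⁻¹³ / 10⁻³) = −93.6 dBm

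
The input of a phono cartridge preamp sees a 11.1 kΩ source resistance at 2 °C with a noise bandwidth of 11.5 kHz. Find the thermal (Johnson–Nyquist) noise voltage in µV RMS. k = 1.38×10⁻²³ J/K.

1.39 µV

T = 2 °C + 273.15 = 275.15 K
V_n = √(4kTRB)
4kTRB = 4 × 1.38×10⁻²³ × 275.15 × 1.11×10⁴ × 1.15×10⁴ = 1.94×10⁻¹² V²
V_n = √(1.94×10⁻¹²) = 1.39×10⁻⁶ V = 1.39 µV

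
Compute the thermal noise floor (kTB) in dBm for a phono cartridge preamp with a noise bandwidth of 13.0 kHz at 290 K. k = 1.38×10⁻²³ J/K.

P_n = kTB = 1.38×10⁻²³ × 290 × 1.30×10⁴ = 5.20×10⁻¹⁷ W
In dBm: 10 log₁₀(5.20×10⁻¹⁷ / 10⁻³) = −132.8 dBm

−132.8 dBm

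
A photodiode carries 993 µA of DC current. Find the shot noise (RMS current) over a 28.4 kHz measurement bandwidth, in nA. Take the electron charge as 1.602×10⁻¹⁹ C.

I_n = √(2qI·B)
2qI·B = 2 × 1.602×10⁻¹⁹ × 9.93×10⁻⁴ × 2.84×10⁴ = 9.04×10⁻¹⁸ A²
I_n = √(9.04×10⁻¹⁸) = 3.01×10⁻⁹ A = 3.01 nA

3.01 nA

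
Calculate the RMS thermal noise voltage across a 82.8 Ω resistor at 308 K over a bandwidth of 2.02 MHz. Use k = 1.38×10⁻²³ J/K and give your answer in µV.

V_n = √(4kTRB)
4kTRB = 4 × 1.38×10⁻²³ × 308 × 8.28×10¹ × 2.02×10⁶ = 2.84×10⁻¹² V²
V_n = √(2.84×10⁻¹²) = 1.69×10⁻⁶ V = 1.69 µV

1.69 µV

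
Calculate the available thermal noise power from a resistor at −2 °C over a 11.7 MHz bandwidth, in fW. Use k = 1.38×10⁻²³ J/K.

43.8 fW

T = −2 °C + 273.15 = 271.15 K
P_n = kTB = 1.38×10⁻²³ × 271.15 × 1.17×10⁷ = 4.38×10⁻¹⁴ W = 43.8 fW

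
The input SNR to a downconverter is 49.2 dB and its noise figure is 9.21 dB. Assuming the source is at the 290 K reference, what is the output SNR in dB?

By definition F = SNR_in/SNR_out, so in dB: SNR_out = SNR_in − NF
SNR_out = 49.2 − 9.21 = 39.99 dB

39.99 dB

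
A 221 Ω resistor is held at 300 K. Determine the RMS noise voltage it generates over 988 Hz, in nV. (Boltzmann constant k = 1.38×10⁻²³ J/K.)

V_n = √(4kTRB)
4kTRB = 4 × 1.38×10⁻²³ × 300 × 2.21×10² × 9.88×10² = 3.62×10⁻¹⁵ V²
V_n = √(3.62×10⁻¹⁵) = 6.01×10⁻⁸ V = 60.1 nV

60.1 nV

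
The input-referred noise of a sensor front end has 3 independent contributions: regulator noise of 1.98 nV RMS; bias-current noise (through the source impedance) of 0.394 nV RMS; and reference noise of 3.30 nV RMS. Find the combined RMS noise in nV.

3.87 nV

Uncorrelated sources add in power (mean-square): V_tot = √(ΣV_i²)
V_tot = √[(1.98×10⁻⁹)² + (3.94×10⁻¹⁰)² + (3.30×10⁻⁹)²] = 3.87×10⁻⁹ V = 3.87 nV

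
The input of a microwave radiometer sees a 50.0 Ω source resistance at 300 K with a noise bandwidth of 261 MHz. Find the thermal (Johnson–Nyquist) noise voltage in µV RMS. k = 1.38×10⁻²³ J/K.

14.7 µV

V_n = √(4kTRB)
4kTRB = 4 × 1.38×10⁻²³ × 300 × 5.00×10¹ × 2.61×10⁸ = 2.16×10⁻¹⁰ V²
V_n = √(2.16×10⁻¹⁰) = 1.47×10⁻⁵ V = 14.7 µV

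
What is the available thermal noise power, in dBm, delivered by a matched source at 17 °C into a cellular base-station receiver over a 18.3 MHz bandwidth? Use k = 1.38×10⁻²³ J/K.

−101.4 dBm

T = 17 °C + 273.15 = 290.15 K
P_n = kTB = 1.38×10⁻²³ × 290.15 × 1.83×10⁷ = 7.33×10⁻¹⁴ W
In dBm: 10 log₁₀(7.33×10⁻¹⁴ / 10⁻³) = −101.4 dBm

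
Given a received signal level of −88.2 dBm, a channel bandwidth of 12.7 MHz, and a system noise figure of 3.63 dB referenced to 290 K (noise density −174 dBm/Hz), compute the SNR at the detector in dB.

11.1 dB

Noise floor: N = −174 + 10 log₁₀(B) + NF
10 log₁₀(1.27×10⁷) = 71.04 dB
N = −174 + 71.04 + 3.63 = −99.33 dBm
SNR = P_sig − N = −88.2 − (−99.33) = 11.13 dB → 11.1 dB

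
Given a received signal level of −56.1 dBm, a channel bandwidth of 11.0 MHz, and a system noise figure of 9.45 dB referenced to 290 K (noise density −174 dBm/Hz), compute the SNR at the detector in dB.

38.0 dB

Noise floor: N = −174 + 10 log₁₀(B) + NF
10 log₁₀(1.10×10⁷) = 70.41 dB
N = −174 + 70.41 + 9.45 = −94.14 dBm
SNR = P_sig − N = −56.1 − (−94.14) = 38.04 dB → 38.0 dB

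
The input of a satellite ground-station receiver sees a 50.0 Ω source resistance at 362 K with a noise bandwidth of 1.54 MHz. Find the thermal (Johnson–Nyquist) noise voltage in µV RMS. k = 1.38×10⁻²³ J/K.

1.24 µV

V_n = √(4kTRB)
4kTRB = 4 × 1.38×10⁻²³ × 362 × 5.00×10¹ × 1.54×10⁶ = 1.54×10⁻¹² V²
V_n = √(1.54×10⁻¹²) = 1.24×10⁻⁶ V = 1.24 µV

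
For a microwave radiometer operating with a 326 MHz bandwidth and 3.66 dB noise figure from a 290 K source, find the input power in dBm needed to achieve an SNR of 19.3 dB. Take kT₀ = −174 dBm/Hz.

Sensitivity = −174 + 10 log₁₀(B) + NF + SNR_min
= −174 + 85.13 + 3.66 + 19.3
= −65.91 dBm → −65.9 dBm

−65.9 dBm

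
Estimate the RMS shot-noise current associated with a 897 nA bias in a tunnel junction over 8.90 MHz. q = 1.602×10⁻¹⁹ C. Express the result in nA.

1.60 nA

I_n = √(2qI·B)
2qI·B = 2 × 1.602×10⁻¹⁹ × 8.97×10⁻⁷ × 8.90×10⁶ = 2.56×10⁻¹⁸ A²
I_n = √(2.56×10⁻¹⁸) = 1.60×10⁻⁹ A = 1.60 nA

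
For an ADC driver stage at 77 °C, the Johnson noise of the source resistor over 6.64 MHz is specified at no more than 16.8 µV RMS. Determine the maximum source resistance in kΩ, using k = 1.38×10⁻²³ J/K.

T = 77 °C + 273.15 = 350.15 K
Johnson–Nyquist: V_n = √(4kTRB) ⇒ R = V_n² / (4kTB)
4kTB = 4 × 1.38×10⁻²³ × 350.15 × 6.64×10⁶ = 1.28×10⁻¹³
R = (1.68×10⁻⁵)² / 1.28×10⁻¹³ = 2.20×10³ Ω = 2.20 kΩ

2.20 kΩ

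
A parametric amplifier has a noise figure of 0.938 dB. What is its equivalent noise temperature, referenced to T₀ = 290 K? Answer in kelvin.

69.9 K

F = 10^(0.938/10) = 1.24108
T_e = (F − 1)·T₀ = (1.24108 − 1) × 290 = 69.9 K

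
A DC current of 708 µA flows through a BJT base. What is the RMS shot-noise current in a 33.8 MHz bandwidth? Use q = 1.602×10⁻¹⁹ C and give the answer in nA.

87.6 nA

I_n = √(2qI·B)
2qI·B = 2 × 1.602×10⁻¹⁹ × 7.08×10⁻⁴ × 3.38×10⁷ = 7.67×10⁻¹⁵ A²
I_n = √(7.67×10⁻¹⁵) = 8.76×10⁻⁸ A = 87.6 nA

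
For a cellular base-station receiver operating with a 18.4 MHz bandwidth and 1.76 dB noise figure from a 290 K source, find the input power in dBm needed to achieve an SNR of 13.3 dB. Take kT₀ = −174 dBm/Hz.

−86.3 dBm

Sensitivity = −174 + 10 log₁₀(B) + NF + SNR_min
= −174 + 72.65 + 1.76 + 13.3
= −86.29 dBm → −86.3 dBm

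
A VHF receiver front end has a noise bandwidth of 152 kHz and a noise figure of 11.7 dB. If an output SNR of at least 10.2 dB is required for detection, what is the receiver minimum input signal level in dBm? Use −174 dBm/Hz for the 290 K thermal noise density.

Sensitivity = −174 + 10 log₁₀(B) + NF + SNR_min
= −174 + 51.82 + 11.7 + 10.2
= −100.28 dBm → −100.3 dBm

−100.3 dBm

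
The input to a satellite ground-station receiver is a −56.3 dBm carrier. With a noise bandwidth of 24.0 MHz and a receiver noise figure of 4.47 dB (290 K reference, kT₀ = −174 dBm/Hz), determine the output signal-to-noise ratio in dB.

39.4 dB

Noise floor: N = −174 + 10 log₁₀(B) + NF
10 log₁₀(2.40×10⁷) = 73.8 dB
N = −174 + 73.8 + 4.47 = −95.73 dBm
SNR = P_sig − N = −56.3 − (−95.73) = 39.43 dB → 39.4 dB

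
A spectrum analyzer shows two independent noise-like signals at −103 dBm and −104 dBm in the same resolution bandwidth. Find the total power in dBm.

Convert to linear, add, convert back:
P₁ = 5.01×10⁻¹⁴ W, P₂ = 3.98×10⁻¹⁴ W
P_tot = 8.99×10⁻¹⁴ W → 10 log₁₀(P_tot / 10⁻³) = −100.5 dBm

−100.5 dBm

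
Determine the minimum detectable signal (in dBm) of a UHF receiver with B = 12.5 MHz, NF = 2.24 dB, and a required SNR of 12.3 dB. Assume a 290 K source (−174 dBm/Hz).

−88.5 dBm

Sensitivity = −174 + 10 log₁₀(B) + NF + SNR_min
= −174 + 70.97 + 2.24 + 12.3
= −88.49 dBm → −88.5 dBm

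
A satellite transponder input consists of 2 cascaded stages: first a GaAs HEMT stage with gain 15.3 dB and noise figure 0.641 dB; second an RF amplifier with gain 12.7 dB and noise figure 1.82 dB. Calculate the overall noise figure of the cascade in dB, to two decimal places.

0.70 dB

Convert to linear (a loss of L dB is a gain of −L dB): F_i = 10^(NF_i/10), G_i = 10^(G_i,dB/10)
  Stage 1: F_1 = 10^(0.641/10) = 1.159, G_1 = 10^(15.3/10) = 33.88
  Stage 2: F_2 = 10^(1.82/10) = 1.521, G_2 = 10^(12.7/10) = 18.62
Friis cascade:
  F = 1.159 + (1.521 − 1)/33.88 = 1.174
NF = 10 log₁₀(1.174) = 0.70 dB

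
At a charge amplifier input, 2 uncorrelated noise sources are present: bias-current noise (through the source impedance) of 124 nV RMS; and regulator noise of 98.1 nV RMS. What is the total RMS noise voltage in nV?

Uncorrelated sources add in power (mean-square): V_tot = √(ΣV_i²)
V_tot = √[(1.24×10⁻⁷)² + (9.81×10⁻⁸)²] = 1.58×10⁻⁷ V = 158 nV

158 nV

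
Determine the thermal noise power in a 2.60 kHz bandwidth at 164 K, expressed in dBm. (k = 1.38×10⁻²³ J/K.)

−142.3 dBm

P_n = kTB = 1.38×10⁻²³ × 164 × 2.60×10³ = 5.88×10⁻¹⁸ W
In dBm: 10 log₁₀(5.88×10⁻¹⁸ / 10⁻³) = −142.3 dBm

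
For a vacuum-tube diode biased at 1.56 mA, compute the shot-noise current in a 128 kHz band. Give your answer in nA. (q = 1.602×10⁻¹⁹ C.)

I_n = √(2qI·B)
2qI·B = 2 × 1.602×10⁻¹⁹ × 1.56×10⁻³ × 1.28×10⁵ = 6.40×10⁻¹⁷ A²
I_n = √(6.40×10⁻¹⁷) = 8.00×10⁻⁹ A = 8.00 nA

8.00 nA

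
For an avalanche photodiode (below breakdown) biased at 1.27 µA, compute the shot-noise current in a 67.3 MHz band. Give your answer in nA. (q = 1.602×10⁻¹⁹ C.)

I_n = √(2qI·B)
2qI·B = 2 × 1.602×10⁻¹⁹ × 1.27×10⁻⁶ × 6.73×10⁷ = 2.74×10⁻¹⁷ A²
I_n = √(2.74×10⁻¹⁷) = 5.23×10⁻⁹ A = 5.23 nA

5.23 nA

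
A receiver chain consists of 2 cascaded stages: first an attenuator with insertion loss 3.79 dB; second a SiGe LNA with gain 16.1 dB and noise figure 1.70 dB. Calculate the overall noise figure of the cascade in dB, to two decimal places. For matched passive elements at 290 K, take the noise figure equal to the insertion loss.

Convert to linear (a loss of L dB is a gain of −L dB): F_i = 10^(NF_i/10), G_i = 10^(G_i,dB/10)
  Stage 1: F_1 = 10^(3.79/10) = 2.393, G_1 = 10^(−3.79/10) = 0.4178
  Stage 2: F_2 = 10^(1.70/10) = 1.479, G_2 = 10^(16.1/10) = 40.74
Friis cascade:
  F = 2.393 + (1.479 − 1)/0.4178 = 3.540
NF = 10 log₁₀(3.540) = 5.49 dB

5.49 dB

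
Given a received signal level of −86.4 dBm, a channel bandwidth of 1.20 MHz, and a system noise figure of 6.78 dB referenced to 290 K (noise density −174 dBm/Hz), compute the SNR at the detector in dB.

Noise floor: N = −174 + 10 log₁₀(B) + NF
10 log₁₀(1.20×10⁶) = 60.79 dB
N = −174 + 60.79 + 6.78 = −106.43 dBm
SNR = P_sig − N = −86.4 − (−106.43) = 20.03 dB → 20.0 dB

20.0 dB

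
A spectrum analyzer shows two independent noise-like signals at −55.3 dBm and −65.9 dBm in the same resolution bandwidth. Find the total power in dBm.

Convert to linear, add, convert back:
P₁ = 2.95×10⁻⁹ W, P₂ = 2.57×10⁻¹⁰ W
P_tot = 3.21×10⁻⁹ W → 10 log₁₀(P_tot / 10⁻³) = −54.9 dBm

−54.9 dBm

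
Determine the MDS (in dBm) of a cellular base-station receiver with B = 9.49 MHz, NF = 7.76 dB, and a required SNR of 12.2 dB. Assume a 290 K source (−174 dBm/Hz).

Sensitivity = −174 + 10 log₁₀(B) + NF + SNR_min
= −174 + 69.77 + 7.76 + 12.2
= −84.27 dBm → −84.3 dBm

−84.3 dBm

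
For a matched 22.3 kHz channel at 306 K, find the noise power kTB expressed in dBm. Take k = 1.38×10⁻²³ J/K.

P_n = kTB = 1.38×10⁻²³ × 306 × 2.23×10⁴ = 9.42×10⁻¹⁷ W
In dBm: 10 log₁₀(9.42×10⁻¹⁷ / 10⁻³) = −130.3 dBm

−130.3 dBm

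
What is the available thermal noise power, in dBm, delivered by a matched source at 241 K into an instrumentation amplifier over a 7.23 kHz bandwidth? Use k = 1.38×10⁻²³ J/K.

P_n = kTB = 1.38×10⁻²³ × 241 × 7.23×10³ = 2.40×10⁻¹⁷ W
In dBm: 10 log₁₀(2.40×10⁻¹⁷ / 10⁻³) = −136.2 dBm

−136.2 dBm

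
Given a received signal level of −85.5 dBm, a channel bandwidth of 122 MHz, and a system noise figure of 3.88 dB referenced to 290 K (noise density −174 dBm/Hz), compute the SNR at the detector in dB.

Noise floor: N = −174 + 10 log₁₀(B) + NF
10 log₁₀(1.22×10⁸) = 80.86 dB
N = −174 + 80.86 + 3.88 = −89.26 dBm
SNR = P_sig − N = −85.5 − (−89.26) = 3.76 dB → 3.8 dB

3.8 dB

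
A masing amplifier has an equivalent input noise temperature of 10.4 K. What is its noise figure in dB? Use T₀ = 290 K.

F = 1 + T_e/T₀ = 1 + 10.4/290 = 1.03586
NF = 10 log₁₀(1.03586) = 0.153 dB

0.153 dB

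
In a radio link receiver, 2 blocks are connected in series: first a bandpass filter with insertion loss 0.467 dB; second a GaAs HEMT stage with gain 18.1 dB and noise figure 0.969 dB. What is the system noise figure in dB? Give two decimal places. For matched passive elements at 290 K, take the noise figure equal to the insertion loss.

Convert to linear (a loss of L dB is a gain of −L dB): F_i = 10^(NF_i/10), G_i = 10^(G_i,dB/10)
  Stage 1: F_1 = 10^(0.467/10) = 1.114, G_1 = 10^(−0.467/10) = 0.8980
  Stage 2: F_2 = 10^(0.969/10) = 1.250, G_2 = 10^(18.1/10) = 64.57
Friis cascade:
  F = 1.114 + (1.250 − 1)/0.8980 = 1.392
NF = 10 log₁₀(1.392) = 1.44 dB

1.44 dB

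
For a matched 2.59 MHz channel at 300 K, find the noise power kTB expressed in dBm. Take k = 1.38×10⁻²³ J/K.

P_n = kTB = 1.38×10⁻²³ × 300 × 2.59×10⁶ = 1.07×10⁻¹⁴ W
In dBm: 10 log₁₀(1.07×10⁻¹⁴ / 10⁻³) = −109.7 dBm

−109.7 dBm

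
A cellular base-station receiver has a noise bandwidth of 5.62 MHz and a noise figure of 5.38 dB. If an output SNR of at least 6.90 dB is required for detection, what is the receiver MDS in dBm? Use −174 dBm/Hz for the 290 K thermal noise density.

Sensitivity = −174 + 10 log₁₀(B) + NF + SNR_min
= −174 + 67.5 + 5.38 + 6.90
= −94.22 dBm → −94.2 dBm

−94.2 dBm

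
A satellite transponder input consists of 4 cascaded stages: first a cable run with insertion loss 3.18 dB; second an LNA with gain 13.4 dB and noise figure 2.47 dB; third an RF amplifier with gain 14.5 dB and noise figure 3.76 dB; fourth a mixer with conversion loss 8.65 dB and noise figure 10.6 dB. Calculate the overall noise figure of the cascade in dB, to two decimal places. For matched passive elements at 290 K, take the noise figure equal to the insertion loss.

5.84 dB

Convert to linear (a loss of L dB is a gain of −L dB): F_i = 10^(NF_i/10), G_i = 10^(G_i,dB/10)
  Stage 1: F_1 = 10^(3.18/10) = 2.080, G_1 = 10^(−3.18/10) = 0.4808
  Stage 2: F_2 = 10^(2.47/10) = 1.766, G_2 = 10^(13.4/10) = 21.88
  Stage 3: F_3 = 10^(3.76/10) = 2.377, G_3 = 10^(14.5/10) = 28.18
  Stage 4: F_4 = 10^(10.6/10) = 11.48, G_4 = 10^(−8.65/10) = 0.1365
Friis cascade:
  F = 2.080 + (1.766 − 1)/0.4808 + (2.377 − 1)/10.52 + (11.48 − 1)/296.5 = 3.839
NF = 10 log₁₀(3.839) = 5.84 dB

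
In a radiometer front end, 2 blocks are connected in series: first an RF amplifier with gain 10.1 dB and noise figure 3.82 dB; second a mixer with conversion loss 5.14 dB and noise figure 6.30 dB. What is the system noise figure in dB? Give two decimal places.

Convert to linear (a loss of L dB is a gain of −L dB): F_i = 10^(NF_i/10), G_i = 10^(G_i,dB/10)
  Stage 1: F_1 = 10^(3.82/10) = 2.410, G_1 = 10^(10.1/10) = 10.23
  Stage 2: F_2 = 10^(6.30/10) = 4.266, G_2 = 10^(−5.14/10) = 0.3062
Friis cascade:
  F = 2.410 + (4.266 − 1)/10.23 = 2.729
NF = 10 log₁₀(2.729) = 4.36 dB

4.36 dB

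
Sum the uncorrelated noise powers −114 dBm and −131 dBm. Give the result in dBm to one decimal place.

Convert to linear, add, convert back:
P₁ = 3.98×10⁻¹⁵ W, P₂ = 7.94×10⁻¹⁷ W
P_tot = 4.06×10⁻¹⁵ W → 10 log₁₀(P_tot / 10⁻³) = −113.9 dBm

−113.9 dBm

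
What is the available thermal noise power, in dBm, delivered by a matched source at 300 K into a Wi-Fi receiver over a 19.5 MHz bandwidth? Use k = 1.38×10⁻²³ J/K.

−100.9 dBm

P_n = kTB = 1.38×10⁻²³ × 300 × 1.95×10⁷ = 8.07×10⁻¹⁴ W
In dBm: 10 log₁₀(8.07×10⁻¹⁴ / 10⁻³) = −100.9 dBm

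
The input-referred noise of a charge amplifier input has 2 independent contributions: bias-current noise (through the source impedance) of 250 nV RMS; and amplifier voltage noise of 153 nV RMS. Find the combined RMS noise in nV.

Uncorrelated sources add in power (mean-square): V_tot = √(ΣV_i²)
V_tot = √[(2.50×10⁻⁷)² + (1.53×10⁻⁷)²] = 2.93×10⁻⁷ V = 293 nV

293 nV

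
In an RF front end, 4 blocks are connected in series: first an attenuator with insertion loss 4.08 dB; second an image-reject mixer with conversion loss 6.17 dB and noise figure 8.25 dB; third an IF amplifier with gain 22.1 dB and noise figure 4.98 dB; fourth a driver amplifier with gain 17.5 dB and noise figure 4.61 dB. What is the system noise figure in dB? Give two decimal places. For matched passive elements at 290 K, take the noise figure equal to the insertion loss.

16.02 dB

Convert to linear (a loss of L dB is a gain of −L dB): F_i = 10^(NF_i/10), G_i = 10^(G_i,dB/10)
  Stage 1: F_1 = 10^(4.08/10) = 2.559, G_1 = 10^(−4.08/10) = 0.3908
  Stage 2: F_2 = 10^(8.25/10) = 6.683, G_2 = 10^(−6.17/10) = 0.2415
  Stage 3: F_3 = 10^(4.98/10) = 3.148, G_3 = 10^(22.1/10) = 162.2
  Stage 4: F_4 = 10^(4.61/10) = 2.891, G_4 = 10^(17.5/10) = 56.23
Friis cascade:
  F = 2.559 + (6.683 − 1)/0.3908 + (3.148 − 1)/0.09441 + (2.891 − 1)/15.31 = 39.97
NF = 10 log₁₀(39.97) = 16.02 dB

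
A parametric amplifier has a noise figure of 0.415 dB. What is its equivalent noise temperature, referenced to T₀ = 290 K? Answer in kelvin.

29.1 K

F = 10^(0.415/10) = 1.10027
T_e = (F − 1)·T₀ = (1.10027 − 1) × 290 = 29.1 K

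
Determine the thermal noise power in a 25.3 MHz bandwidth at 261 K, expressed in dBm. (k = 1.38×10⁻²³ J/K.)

P_n = kTB = 1.38×10⁻²³ × 261 × 2.53×10⁷ = 9.11×10⁻¹⁴ W
In dBm: 10 log₁₀(9.11×10⁻¹⁴ / 10⁻³) = −100.4 dBm

−100.4 dBm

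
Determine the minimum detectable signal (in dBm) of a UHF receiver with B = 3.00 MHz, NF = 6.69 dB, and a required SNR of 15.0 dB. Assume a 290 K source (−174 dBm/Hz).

−87.5 dBm

Sensitivity = −174 + 10 log₁₀(B) + NF + SNR_min
= −174 + 64.77 + 6.69 + 15.0
= −87.54 dBm → −87.5 dBm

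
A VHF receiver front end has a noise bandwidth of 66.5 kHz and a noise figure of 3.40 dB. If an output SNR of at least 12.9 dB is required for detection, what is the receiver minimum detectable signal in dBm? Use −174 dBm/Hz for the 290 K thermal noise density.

Sensitivity = −174 + 10 log₁₀(B) + NF + SNR_min
= −174 + 48.23 + 3.40 + 12.9
= −109.47 dBm → −109.5 dBm

−109.5 dBm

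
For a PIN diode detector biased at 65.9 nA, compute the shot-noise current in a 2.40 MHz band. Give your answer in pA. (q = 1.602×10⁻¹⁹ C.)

225 pA

I_n = √(2qI·B)
2qI·B = 2 × 1.602×10⁻¹⁹ × 6.59×10⁻⁸ × 2.40×10⁶ = 5.07×10⁻²⁰ A²
I_n = √(5.07×10⁻²⁰) = 2.25×10⁻¹⁰ A = 225 pA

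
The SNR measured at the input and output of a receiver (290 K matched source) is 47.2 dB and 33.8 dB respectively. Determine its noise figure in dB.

13.4 dB

NF (dB) = SNR_in(dB) − SNR_out(dB) when the source is at T₀
NF = 47.2 − 33.8 = 13.4 dB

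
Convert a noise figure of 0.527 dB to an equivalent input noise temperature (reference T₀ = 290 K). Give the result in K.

F = 10^(0.527/10) = 1.12902
T_e = (F − 1)·T₀ = (1.12902 − 1) × 290 = 37.4 K

37.4 K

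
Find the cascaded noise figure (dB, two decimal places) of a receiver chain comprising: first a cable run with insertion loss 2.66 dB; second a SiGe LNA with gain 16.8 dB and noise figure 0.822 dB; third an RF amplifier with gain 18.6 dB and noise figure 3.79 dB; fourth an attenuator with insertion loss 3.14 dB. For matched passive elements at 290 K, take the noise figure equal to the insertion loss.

Convert to linear (a loss of L dB is a gain of −L dB): F_i = 10^(NF_i/10), G_i = 10^(G_i,dB/10)
  Stage 1: F_1 = 10^(2.66/10) = 1.845, G_1 = 10^(−2.66/10) = 0.5420
  Stage 2: F_2 = 10^(0.822/10) = 1.208, G_2 = 10^(16.8/10) = 47.86
  Stage 3: F_3 = 10^(3.79/10) = 2.393, G_3 = 10^(18.6/10) = 72.44
  Stage 4: F_4 = 10^(3.14/10) = 2.061, G_4 = 10^(−3.14/10) = 0.4853
Friis cascade:
  F = 1.845 + (1.208 − 1)/0.5420 + (2.393 − 1)/25.94 + (2.061 − 1)/1879 = 2.284
NF = 10 log₁₀(2.284) = 3.59 dB

3.59 dB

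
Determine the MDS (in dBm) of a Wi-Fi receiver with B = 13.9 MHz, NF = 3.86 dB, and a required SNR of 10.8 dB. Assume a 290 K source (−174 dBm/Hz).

−87.9 dBm

Sensitivity = −174 + 10 log₁₀(B) + NF + SNR_min
= −174 + 71.43 + 3.86 + 10.8
= −87.91 dBm → −87.9 dBm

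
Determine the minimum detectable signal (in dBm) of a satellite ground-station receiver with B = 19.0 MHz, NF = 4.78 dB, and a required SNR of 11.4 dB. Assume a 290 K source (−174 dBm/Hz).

Sensitivity = −174 + 10 log₁₀(B) + NF + SNR_min
= −174 + 72.79 + 4.78 + 11.4
= −85.03 dBm → −85.0 dBm

−85.0 dBm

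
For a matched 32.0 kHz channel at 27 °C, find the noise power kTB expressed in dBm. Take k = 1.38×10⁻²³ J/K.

−128.8 dBm

T = 27 °C + 273.15 = 300.15 K
P_n = kTB = 1.38×10⁻²³ × 300.15 × 3.20×10⁴ = 1.33×10⁻¹⁶ W
In dBm: 10 log₁₀(1.33×10⁻¹⁶ / 10⁻³) = −128.8 dBm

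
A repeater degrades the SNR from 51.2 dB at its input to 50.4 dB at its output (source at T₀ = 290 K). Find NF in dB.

0.8 dB

NF (dB) = SNR_in(dB) − SNR_out(dB) when the source is at T₀
NF = 51.2 − 50.4 = 0.8 dB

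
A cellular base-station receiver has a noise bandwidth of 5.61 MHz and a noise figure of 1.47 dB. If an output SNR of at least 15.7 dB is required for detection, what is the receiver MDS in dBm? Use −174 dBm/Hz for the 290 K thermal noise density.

Sensitivity = −174 + 10 log₁₀(B) + NF + SNR_min
= −174 + 67.49 + 1.47 + 15.7
= −89.34 dBm → −89.3 dBm

−89.3 dBm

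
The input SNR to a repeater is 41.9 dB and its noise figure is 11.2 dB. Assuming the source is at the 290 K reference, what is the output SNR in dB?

By definition F = SNR_in/SNR_out, so in dB: SNR_out = SNR_in − NF
SNR_out = 41.9 − 11.2 = 30.7 dB

30.7 dB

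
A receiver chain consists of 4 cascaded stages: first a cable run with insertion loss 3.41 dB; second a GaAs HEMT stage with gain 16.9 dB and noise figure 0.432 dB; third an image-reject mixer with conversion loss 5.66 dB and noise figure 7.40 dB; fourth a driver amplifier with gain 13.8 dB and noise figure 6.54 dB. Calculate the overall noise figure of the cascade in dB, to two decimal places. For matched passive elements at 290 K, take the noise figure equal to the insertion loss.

Convert to linear (a loss of L dB is a gain of −L dB): F_i = 10^(NF_i/10), G_i = 10^(G_i,dB/10)
  Stage 1: F_1 = 10^(3.41/10) = 2.193, G_1 = 10^(−3.41/10) = 0.4560
  Stage 2: F_2 = 10^(0.432/10) = 1.105, G_2 = 10^(16.9/10) = 48.98
  Stage 3: F_3 = 10^(7.40/10) = 5.495, G_3 = 10^(−5.66/10) = 0.2716
  Stage 4: F_4 = 10^(6.54/10) = 4.508, G_4 = 10^(13.8/10) = 23.99
Friis cascade:
  F = 2.193 + (1.105 − 1)/0.4560 + (5.495 − 1)/22.34 + (4.508 − 1)/6.067 = 3.202
NF = 10 log₁₀(3.202) = 5.05 dB

5.05 dB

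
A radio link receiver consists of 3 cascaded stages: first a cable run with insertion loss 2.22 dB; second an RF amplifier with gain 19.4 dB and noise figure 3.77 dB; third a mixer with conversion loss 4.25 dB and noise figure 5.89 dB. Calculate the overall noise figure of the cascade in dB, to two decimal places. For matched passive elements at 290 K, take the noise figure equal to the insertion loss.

6.05 dB

Convert to linear (a loss of L dB is a gain of −L dB): F_i = 10^(NF_i/10), G_i = 10^(G_i,dB/10)
  Stage 1: F_1 = 10^(2.22/10) = 1.667, G_1 = 10^(−2.22/10) = 0.5998
  Stage 2: F_2 = 10^(3.77/10) = 2.382, G_2 = 10^(19.4/10) = 87.10
  Stage 3: F_3 = 10^(5.89/10) = 3.882, G_3 = 10^(−4.25/10) = 0.3758
Friis cascade:
  F = 1.667 + (2.382 − 1)/0.5998 + (3.882 − 1)/52.24 = 4.027
NF = 10 log₁₀(4.027) = 6.05 dB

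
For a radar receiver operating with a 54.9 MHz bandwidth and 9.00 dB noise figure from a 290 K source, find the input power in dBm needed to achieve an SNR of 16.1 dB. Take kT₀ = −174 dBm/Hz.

−71.5 dBm

Sensitivity = −174 + 10 log₁₀(B) + NF + SNR_min
= −174 + 77.4 + 9.00 + 16.1
= −71.50 dBm → −71.5 dBm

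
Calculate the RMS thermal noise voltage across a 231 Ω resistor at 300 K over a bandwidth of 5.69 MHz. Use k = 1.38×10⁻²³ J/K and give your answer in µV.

V_n = √(4kTRB)
4kTRB = 4 × 1.38×10⁻²³ × 300 × 2.31×10² × 5.69×10⁶ = 2.18×10⁻¹¹ V²
V_n = √(2.18×10⁻¹¹) = 4.67×10⁻⁶ V = 4.67 µV

4.67 µV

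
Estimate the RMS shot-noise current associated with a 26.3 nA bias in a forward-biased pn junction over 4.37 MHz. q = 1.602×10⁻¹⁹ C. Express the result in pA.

192 pA

I_n = √(2qI·B)
2qI·B = 2 × 1.602×10⁻¹⁹ × 2.63×10⁻⁸ × 4.37×10⁶ = 3.68×10⁻²⁰ A²
I_n = √(3.68×10⁻²⁰) = 1.92×10⁻¹⁰ A = 192 pA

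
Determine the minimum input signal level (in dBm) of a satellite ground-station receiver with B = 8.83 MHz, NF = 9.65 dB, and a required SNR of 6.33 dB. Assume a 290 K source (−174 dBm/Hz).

−88.6 dBm

Sensitivity = −174 + 10 log₁₀(B) + NF + SNR_min
= −174 + 69.46 + 9.65 + 6.33
= −88.56 dBm → −88.6 dBm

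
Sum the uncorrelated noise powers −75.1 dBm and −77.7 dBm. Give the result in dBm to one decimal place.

−73.2 dBm

Convert to linear, add, convert back:
P₁ = 3.09×10⁻¹¹ W, P₂ = 1.70×10⁻¹¹ W
P_tot = 4.79×10⁻¹¹ W → 10 log₁₀(P_tot / 10⁻³) = −73.2 dBm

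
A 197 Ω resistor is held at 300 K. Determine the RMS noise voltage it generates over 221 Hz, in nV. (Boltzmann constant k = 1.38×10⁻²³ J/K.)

V_n = √(4kTRB)
4kTRB = 4 × 1.38×10⁻²³ × 300 × 1.97×10² × 2.21×10² = 7.21×10⁻¹⁶ V²
V_n = √(7.21×10⁻¹⁶) = 2.69×10⁻⁸ V = 26.9 nV

26.9 nV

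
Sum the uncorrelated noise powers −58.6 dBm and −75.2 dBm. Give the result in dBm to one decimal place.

−58.5 dBm

Convert to linear, add, convert back:
P₁ = 1.38×10⁻⁹ W, P₂ = 3.02×10⁻¹¹ W
P_tot = 1.41×10⁻⁹ W → 10 log₁₀(P_tot / 10⁻³) = −58.5 dBm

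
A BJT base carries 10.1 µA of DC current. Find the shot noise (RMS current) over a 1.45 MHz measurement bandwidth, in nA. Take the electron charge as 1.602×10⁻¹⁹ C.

I_n = √(2qI·B)
2qI·B = 2 × 1.602×10⁻¹⁹ × 1.01×10⁻⁵ × 1.45×10⁶ = 4.69×10⁻¹⁸ A²
I_n = √(4.69×10⁻¹⁸) = 2.17×10⁻⁹ A = 2.17 nA

2.17 nA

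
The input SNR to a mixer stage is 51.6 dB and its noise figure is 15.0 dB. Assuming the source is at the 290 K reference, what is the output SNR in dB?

36.6 dB

By definition F = SNR_in/SNR_out, so in dB: SNR_out = SNR_in − NF
SNR_out = 51.6 − 15.0 = 36.6 dB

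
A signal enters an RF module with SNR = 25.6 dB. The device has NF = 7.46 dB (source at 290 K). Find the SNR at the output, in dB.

18.14 dB

By definition F = SNR_in/SNR_out, so in dB: SNR_out = SNR_in − NF
SNR_out = 25.6 − 7.46 = 18.14 dB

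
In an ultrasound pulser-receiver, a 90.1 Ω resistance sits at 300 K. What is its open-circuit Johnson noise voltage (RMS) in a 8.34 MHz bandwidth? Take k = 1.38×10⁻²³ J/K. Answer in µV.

V_n = √(4kTRB)
4kTRB = 4 × 1.38×10⁻²³ × 300 × 9.01×10¹ × 8.34×10⁶ = 1.24×10⁻¹¹ V²
V_n = √(1.24×10⁻¹¹) = 3.53×10⁻⁶ V = 3.53 µV

3.53 µV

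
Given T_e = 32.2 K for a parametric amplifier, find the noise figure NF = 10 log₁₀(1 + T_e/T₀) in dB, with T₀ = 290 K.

0.457 dB

F = 1 + T_e/T₀ = 1 + 32.2/290 = 1.11103
NF = 10 log₁₀(1.11103) = 0.457 dB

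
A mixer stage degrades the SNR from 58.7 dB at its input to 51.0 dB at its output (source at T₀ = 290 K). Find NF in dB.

7.7 dB

NF (dB) = SNR_in(dB) − SNR_out(dB) when the source is at T₀
NF = 58.7 − 51.0 = 7.7 dB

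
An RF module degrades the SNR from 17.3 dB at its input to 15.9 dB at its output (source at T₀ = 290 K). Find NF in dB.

NF (dB) = SNR_in(dB) − SNR_out(dB) when the source is at T₀
NF = 17.3 − 15.9 = 1.4 dB

1.4 dB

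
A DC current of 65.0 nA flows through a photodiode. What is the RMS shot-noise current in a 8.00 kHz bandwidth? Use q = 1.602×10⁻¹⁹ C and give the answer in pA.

12.9 pA

I_n = √(2qI·B)
2qI·B = 2 × 1.602×10⁻¹⁹ × 6.50×10⁻⁸ × 8.00×10³ = 1.67×10⁻²² A²
I_n = √(1.67×10⁻²²) = 1.29×10⁻¹¹ A = 12.9 pA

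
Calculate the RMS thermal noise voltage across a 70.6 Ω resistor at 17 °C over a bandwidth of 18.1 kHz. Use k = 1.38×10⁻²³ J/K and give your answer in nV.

143 nV

T = 17 °C + 273.15 = 290.15 K
V_n = √(4kTRB)
4kTRB = 4 × 1.38×10⁻²³ × 290.15 × 7.06×10¹ × 1.81×10⁴ = 2.05×10⁻¹⁴ V²
V_n = √(2.05×10⁻¹⁴) = 1.43×10⁻⁷ V = 143 nV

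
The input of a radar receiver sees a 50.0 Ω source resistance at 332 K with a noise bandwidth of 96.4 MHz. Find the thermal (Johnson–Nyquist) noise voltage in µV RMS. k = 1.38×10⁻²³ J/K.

9.40 µV

V_n = √(4kTRB)
4kTRB = 4 × 1.38×10⁻²³ × 332 × 5.00×10¹ × 9.64×10⁷ = 8.83×10⁻¹¹ V²
V_n = √(8.83×10⁻¹¹) = 9.40×10⁻⁶ V = 9.40 µV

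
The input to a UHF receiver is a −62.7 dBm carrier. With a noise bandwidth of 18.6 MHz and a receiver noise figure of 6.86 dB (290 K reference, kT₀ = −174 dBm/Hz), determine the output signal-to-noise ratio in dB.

Noise floor: N = −174 + 10 log₁₀(B) + NF
10 log₁₀(1.86×10⁷) = 72.7 dB
N = −174 + 72.7 + 6.86 = −94.44 dBm
SNR = P_sig − N = −62.7 − (−94.44) = 31.74 dB → 31.7 dB

31.7 dB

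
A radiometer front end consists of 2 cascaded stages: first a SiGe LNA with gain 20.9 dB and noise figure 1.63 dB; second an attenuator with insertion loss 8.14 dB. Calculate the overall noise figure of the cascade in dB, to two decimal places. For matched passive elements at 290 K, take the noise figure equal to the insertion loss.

Convert to linear (a loss of L dB is a gain of −L dB): F_i = 10^(NF_i/10), G_i = 10^(G_i,dB/10)
  Stage 1: F_1 = 10^(1.63/10) = 1.455, G_1 = 10^(20.9/10) = 123.0
  Stage 2: F_2 = 10^(8.14/10) = 6.516, G_2 = 10^(−8.14/10) = 0.1535
Friis cascade:
  F = 1.455 + (6.516 − 1)/123.0 = 1.500
NF = 10 log₁₀(1.500) = 1.76 dB

1.76 dB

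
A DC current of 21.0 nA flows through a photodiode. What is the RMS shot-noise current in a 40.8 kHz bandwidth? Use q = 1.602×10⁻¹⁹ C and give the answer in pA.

I_n = √(2qI·B)
2qI·B = 2 × 1.602×10⁻¹⁹ × 2.10×10⁻⁸ × 4.08×10⁴ = 2.75×10⁻²² A²
I_n = √(2.75×10⁻²²) = 1.66×10⁻¹¹ A = 16.6 pA

16.6 pA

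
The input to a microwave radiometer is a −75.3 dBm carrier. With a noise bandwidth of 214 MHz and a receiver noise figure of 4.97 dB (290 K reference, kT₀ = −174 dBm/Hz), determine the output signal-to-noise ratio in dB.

10.4 dB

Noise floor: N = −174 + 10 log₁₀(B) + NF
10 log₁₀(2.14×10⁸) = 83.3 dB
N = −174 + 83.3 + 4.97 = −85.73 dBm
SNR = P_sig − N = −75.3 − (−85.73) = 10.43 dB → 10.4 dB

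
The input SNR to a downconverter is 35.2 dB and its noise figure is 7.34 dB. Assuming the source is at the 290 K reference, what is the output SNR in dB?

27.86 dB

By definition F = SNR_in/SNR_out, so in dB: SNR_out = SNR_in − NF
SNR_out = 35.2 − 7.34 = 27.86 dB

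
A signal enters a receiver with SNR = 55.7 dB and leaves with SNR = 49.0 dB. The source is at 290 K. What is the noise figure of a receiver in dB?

NF (dB) = SNR_in(dB) − SNR_out(dB) when the source is at T₀
NF = 55.7 − 49.0 = 6.7 dB

6.7 dB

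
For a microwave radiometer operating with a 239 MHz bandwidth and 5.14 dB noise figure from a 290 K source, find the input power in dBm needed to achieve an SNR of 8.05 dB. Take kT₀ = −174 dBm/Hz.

Sensitivity = −174 + 10 log₁₀(B) + NF + SNR_min
= −174 + 83.78 + 5.14 + 8.05
= −77.03 dBm → −77.0 dBm

−77.0 dBm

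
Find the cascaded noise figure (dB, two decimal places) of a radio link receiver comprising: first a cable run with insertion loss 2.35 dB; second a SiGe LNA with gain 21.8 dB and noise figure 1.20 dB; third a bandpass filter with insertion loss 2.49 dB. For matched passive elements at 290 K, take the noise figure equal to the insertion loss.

Convert to linear (a loss of L dB is a gain of −L dB): F_i = 10^(NF_i/10), G_i = 10^(G_i,dB/10)
  Stage 1: F_1 = 10^(2.35/10) = 1.718, G_1 = 10^(−2.35/10) = 0.5821
  Stage 2: F_2 = 10^(1.20/10) = 1.318, G_2 = 10^(21.8/10) = 151.4
  Stage 3: F_3 = 10^(2.49/10) = 1.774, G_3 = 10^(−2.49/10) = 0.5636
Friis cascade:
  F = 1.718 + (1.318 − 1)/0.5821 + (1.774 − 1)/88.10 = 2.273
NF = 10 log₁₀(2.273) = 3.57 dB

3.57 dB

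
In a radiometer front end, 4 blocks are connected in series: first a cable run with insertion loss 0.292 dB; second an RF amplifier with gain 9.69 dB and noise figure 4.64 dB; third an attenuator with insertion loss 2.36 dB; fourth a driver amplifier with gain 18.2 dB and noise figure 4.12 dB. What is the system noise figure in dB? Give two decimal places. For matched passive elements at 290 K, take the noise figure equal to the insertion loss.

Convert to linear (a loss of L dB is a gain of −L dB): F_i = 10^(NF_i/10), G_i = 10^(G_i,dB/10)
  Stage 1: F_1 = 10^(0.292/10) = 1.070, G_1 = 10^(−0.292/10) = 0.9350
  Stage 2: F_2 = 10^(4.64/10) = 2.911, G_2 = 10^(9.69/10) = 9.311
  Stage 3: F_3 = 10^(2.36/10) = 1.722, G_3 = 10^(−2.36/10) = 0.5808
  Stage 4: F_4 = 10^(4.12/10) = 2.582, G_4 = 10^(18.2/10) = 66.07
Friis cascade:
  F = 1.070 + (2.911 − 1)/0.9350 + (1.722 − 1)/8.706 + (2.582 − 1)/5.056 = 3.509
NF = 10 log₁₀(3.509) = 5.45 dB

5.45 dB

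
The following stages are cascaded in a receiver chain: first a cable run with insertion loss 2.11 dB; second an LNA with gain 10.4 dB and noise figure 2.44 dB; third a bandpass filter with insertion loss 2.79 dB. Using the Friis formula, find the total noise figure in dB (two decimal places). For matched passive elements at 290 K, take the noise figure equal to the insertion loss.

4.75 dB

Convert to linear (a loss of L dB is a gain of −L dB): F_i = 10^(NF_i/10), G_i = 10^(G_i,dB/10)
  Stage 1: F_1 = 10^(2.11/10) = 1.626, G_1 = 10^(−2.11/10) = 0.6152
  Stage 2: F_2 = 10^(2.44/10) = 1.754, G_2 = 10^(10.4/10) = 10.96
  Stage 3: F_3 = 10^(2.79/10) = 1.901, G_3 = 10^(−2.79/10) = 0.5260
Friis cascade:
  F = 1.626 + (1.754 − 1)/0.6152 + (1.901 − 1)/6.745 = 2.985
NF = 10 log₁₀(2.985) = 4.75 dB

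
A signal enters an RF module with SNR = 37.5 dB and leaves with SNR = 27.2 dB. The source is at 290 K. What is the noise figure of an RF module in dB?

10.3 dB

NF (dB) = SNR_in(dB) − SNR_out(dB) when the source is at T₀
NF = 37.5 − 27.2 = 10.3 dB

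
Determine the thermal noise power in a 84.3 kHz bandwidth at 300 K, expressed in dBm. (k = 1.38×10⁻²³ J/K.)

P_n = kTB = 1.38×10⁻²³ × 300 × 8.43×10⁴ = 3.49×10⁻¹⁶ W
In dBm: 10 log₁₀(3.49×10⁻¹⁶ / 10⁻³) = −124.6 dBm

−124.6 dBm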